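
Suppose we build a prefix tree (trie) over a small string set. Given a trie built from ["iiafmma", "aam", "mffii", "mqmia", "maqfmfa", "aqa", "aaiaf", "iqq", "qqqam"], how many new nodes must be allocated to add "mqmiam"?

1

The longest prefix of "mqmiam" already in the trie is "mqmia" (length 5).
So 6 − 5 = 1 new nodes.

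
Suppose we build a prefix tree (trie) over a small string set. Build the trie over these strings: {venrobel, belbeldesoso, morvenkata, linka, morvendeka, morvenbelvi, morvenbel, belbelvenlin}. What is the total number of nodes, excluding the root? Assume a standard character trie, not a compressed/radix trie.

50

Trace insertions, counting only characters that open a new branch:
  "venrobel" → 8 new (v, e, n, r, o, b, e, l)
  "belbeldesoso" → 12 new (b, e, l, b, e, l, d, e, s, o, s, o)
  "morvenkata" → 10 new (m, o, r, v, e, n, k, a, t, a)
  "linka" → 5 new (l, i, n, k, a)
  "morvendeka" → prefix "morven" already present; 4 new (d, e, k, a)
  "morvenbelvi" → prefix "morven" already present; 5 new (b, e, l, v, i)
  "morvenbel" → prefix "morvenbel" already present; 0 new (none)
  "belbelvenlin" → prefix "belbel" already present; 6 new (v, e, n, l, i, n)
Total nodes = 8 + 12 + 10 + 5 + 4 + 5 + 0 + 6 = 50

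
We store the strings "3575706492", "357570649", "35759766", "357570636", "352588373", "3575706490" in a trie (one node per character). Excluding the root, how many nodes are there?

Trace insertions, counting only characters that open a new branch:
  "3575706492" → 10 new (3, 5, 7, 5, 7, 0, 6, 4, 9, 2)
  "357570649" → prefix "357570649" already present; 0 new (none)
  "35759766" → prefix "3575" already present; 4 new (9, 7, 6, 6)
  "357570636" → prefix "3575706" already present; 2 new (3, 6)
  "352588373" → prefix "35" already present; 7 new (2, 5, 8, 8, 3, 7, 3)
  "3575706490" → prefix "357570649" already present; 1 new (0)
Total nodes = 10 + 0 + 4 + 2 + 7 + 1 = 24

24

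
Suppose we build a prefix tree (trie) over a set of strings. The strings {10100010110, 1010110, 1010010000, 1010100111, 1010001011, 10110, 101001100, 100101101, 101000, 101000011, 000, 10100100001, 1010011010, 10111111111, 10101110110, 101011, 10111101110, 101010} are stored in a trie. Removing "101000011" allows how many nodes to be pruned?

Walk "101000011" from the leaf back toward the root, removing each node that no remaining word uses.
The suffix "011" (3 nodes) is used only by "101000011"; the node for "101000" still has the child "1", so pruning stops there.
Nodes removed: 3

3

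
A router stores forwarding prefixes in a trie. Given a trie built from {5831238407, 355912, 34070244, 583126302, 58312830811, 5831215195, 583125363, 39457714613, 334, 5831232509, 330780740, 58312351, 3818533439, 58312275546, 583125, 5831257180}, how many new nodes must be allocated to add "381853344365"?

4

"38185334" is already a path in the trie; the remaining "4365" must be added.
So 12 − 8 = 4 new nodes.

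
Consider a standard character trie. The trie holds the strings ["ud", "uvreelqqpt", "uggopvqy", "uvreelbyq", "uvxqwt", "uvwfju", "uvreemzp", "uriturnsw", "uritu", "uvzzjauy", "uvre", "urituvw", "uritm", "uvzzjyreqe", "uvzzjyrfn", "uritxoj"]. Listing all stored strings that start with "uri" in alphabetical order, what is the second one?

uritu

Words with prefix "uri", in lexicographic order: "uritm", "uritu", "uriturnsw", "urituvw", "uritxoj"
Position 2: uritu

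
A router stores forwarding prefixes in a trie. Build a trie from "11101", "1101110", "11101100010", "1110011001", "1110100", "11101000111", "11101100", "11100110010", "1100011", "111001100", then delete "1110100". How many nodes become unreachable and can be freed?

After clearing the end-marker at "1110100", prune upward until reaching a node still needed by another word.
Every node on "1110100" is still needed (e.g. by "11101000111"), so nothing is freed.
Nodes removed: 0

0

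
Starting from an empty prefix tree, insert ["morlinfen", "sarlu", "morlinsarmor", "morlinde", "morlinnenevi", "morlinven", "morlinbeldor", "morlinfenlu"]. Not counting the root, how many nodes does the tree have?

39

Trie structure (* marks end of a word):
(root)
├─ m
│  └─ o
│     └─ r
│        └─ l
│           └─ i
│              └─ n
│                 ├─ b
│                 │  └─ e
│                 │     └─ l
│                 │        └─ d
│                 │           └─ o
│                 │              └─ r *
│                 ├─ d
│                 │  └─ e *
│                 ├─ f
│                 │  └─ e
│                 │     └─ n *
│                 │        └─ l
│                 │           └─ u *
│                 ├─ n
│                 │  └─ e
│                 │     └─ n
│                 │        └─ e
│                 │           └─ v
│                 │              └─ i *
│                 ├─ s
│                 │  └─ a
│                 │     └─ r
│                 │        └─ m
│                 │           └─ o
│                 │              └─ r *
│                 └─ v
│                    └─ e
│                       └─ n *
└─ s
   └─ a
      └─ r
         └─ l
            └─ u *
Counting every labelled node above: 39.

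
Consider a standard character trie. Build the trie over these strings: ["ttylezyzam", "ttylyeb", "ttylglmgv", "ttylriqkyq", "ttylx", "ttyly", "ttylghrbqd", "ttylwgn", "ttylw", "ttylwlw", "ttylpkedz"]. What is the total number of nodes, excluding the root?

Insert word by word; a character creates a node only if that edge doesn't already exist:
  "ttylezyzam" → 10 new (t, t, y, l, e, z, y, z, a, m)
  "ttylyeb" → prefix "ttyl" already present; 3 new (y, e, b)
  "ttylglmgv" → prefix "ttyl" already present; 5 new (g, l, m, g, v)
  "ttylriqkyq" → prefix "ttyl" already present; 6 new (r, i, q, k, y, q)
  "ttylx" → prefix "ttyl" already present; 1 new (x)
  "ttyly" → prefix "ttyly" already present; 0 new (none)
  "ttylghrbqd" → prefix "ttylg" already present; 5 new (h, r, b, q, d)
  "ttylwgn" → prefix "ttyl" already present; 3 new (w, g, n)
  "ttylw" → prefix "ttylw" already present; 0 new (none)
  "ttylwlw" → prefix "ttylw" already present; 2 new (l, w)
  "ttylpkedz" → prefix "ttyl" already present; 5 new (p, k, e, d, z)
Total nodes = 10 + 3 + 5 + 6 + 1 + 0 + 5 + 3 + 0 + 2 + 5 = 40

40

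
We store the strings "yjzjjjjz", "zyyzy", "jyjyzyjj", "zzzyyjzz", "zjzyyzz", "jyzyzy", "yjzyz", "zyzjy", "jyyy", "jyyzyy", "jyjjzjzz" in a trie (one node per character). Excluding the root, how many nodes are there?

Trace insertions, counting only characters that open a new branch:
  "yjzjjjjz" → 8 new (y, j, z, j, j, j, j, z)
  "zyyzy" → 5 new (z, y, y, z, y)
  "jyjyzyjj" → 8 new (j, y, j, y, z, y, j, j)
  "zzzyyjzz" → prefix "z" already present; 7 new (z, z, y, y, j, z, z)
  "zjzyyzz" → prefix "z" already present; 6 new (j, z, y, y, z, z)
  "jyzyzy" → prefix "jy" already present; 4 new (z, y, z, y)
  "yjzyz" → prefix "yjz" already present; 2 new (y, z)
  "zyzjy" → prefix "zy" already present; 3 new (z, j, y)
  "jyyy" → prefix "jy" already present; 2 new (y, y)
  "jyyzyy" → prefix "jyy" already present; 3 new (z, y, y)
  "jyjjzjzz" → prefix "jyj" already present; 5 new (j, z, j, z, z)
Total nodes = 8 + 5 + 8 + 7 + 6 + 4 + 2 + 3 + 2 + 3 + 5 = 53

53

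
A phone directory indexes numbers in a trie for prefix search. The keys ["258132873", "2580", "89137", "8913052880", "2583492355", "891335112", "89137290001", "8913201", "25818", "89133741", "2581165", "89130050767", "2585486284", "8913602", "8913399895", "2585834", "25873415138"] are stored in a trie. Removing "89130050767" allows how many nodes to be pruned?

6

A node on "89130050767"'s path can go only if nothing else ends at it or branches off below it.
The suffix "050767" (6 nodes) is used only by "89130050767"; the node for "89130" still has the child "5", so pruning stops there.
Nodes removed: 6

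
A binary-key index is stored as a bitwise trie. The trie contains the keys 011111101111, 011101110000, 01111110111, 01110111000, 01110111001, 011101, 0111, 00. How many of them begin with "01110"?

4

Filter for entries beginning with "01110":
Matches: "011101", "01110111000", "011101110000", "01110111001"
Count: 4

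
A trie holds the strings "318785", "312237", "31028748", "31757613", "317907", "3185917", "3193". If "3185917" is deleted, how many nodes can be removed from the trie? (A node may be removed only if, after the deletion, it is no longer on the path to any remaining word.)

Walk "3185917" from the leaf back toward the root, removing each node that no remaining word uses.
The suffix "5917" (4 nodes) is used only by "3185917"; the node for "318" still has the child "7", so pruning stops there.
Nodes removed: 4

4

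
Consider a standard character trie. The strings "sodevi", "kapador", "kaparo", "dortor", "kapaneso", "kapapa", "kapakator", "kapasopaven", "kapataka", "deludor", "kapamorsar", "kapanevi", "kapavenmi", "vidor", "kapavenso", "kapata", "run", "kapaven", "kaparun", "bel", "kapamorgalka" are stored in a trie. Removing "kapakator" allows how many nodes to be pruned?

5

A node on "kapakator"'s path can go only if nothing else ends at it or branches off below it.
The suffix "kator" (5 nodes) is used only by "kapakator"; the node for "kapa" still has the child "d", so pruning stops there.
Nodes removed: 5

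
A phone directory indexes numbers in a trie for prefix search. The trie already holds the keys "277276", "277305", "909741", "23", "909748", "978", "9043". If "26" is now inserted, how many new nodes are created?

1

"2" is already a path in the trie; the remaining "6" must be added.
Each of the 1 remaining characters creates one node.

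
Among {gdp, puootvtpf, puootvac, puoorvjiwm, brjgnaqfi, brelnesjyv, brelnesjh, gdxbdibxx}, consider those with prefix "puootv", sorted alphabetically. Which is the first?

DFS of the "puootv" subtree visits, in order: "puootvac", "puootvtpf"
Position 1: puootvac

puootvac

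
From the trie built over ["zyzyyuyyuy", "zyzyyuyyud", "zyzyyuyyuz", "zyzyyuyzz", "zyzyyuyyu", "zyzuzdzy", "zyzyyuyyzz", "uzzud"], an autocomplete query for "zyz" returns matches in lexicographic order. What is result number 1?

DFS of the "zyz" subtree visits, in order: "zyzuzdzy", "zyzyyuyyu", "zyzyyuyyud", "zyzyyuyyuy", "zyzyyuyyuz", "zyzyyuyyzz", "zyzyyuyzz"
Position 1: zyzuzdzy

zyzuzdzy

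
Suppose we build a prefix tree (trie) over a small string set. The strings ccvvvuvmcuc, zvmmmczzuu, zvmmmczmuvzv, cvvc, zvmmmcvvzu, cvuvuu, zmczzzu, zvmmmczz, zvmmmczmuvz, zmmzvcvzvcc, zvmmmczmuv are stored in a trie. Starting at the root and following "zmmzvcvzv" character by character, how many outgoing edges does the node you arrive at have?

Walk "zmmzvcvzv" from the root, arriving at one node.
Distinct next characters after "zmmzvcvzv": c.
That node has 1 child edge.

1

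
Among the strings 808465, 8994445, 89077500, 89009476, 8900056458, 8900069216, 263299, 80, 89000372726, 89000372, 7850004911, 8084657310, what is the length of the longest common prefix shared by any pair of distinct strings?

The deepest shared node is where two words last agree before diverging.
e.g. "89000372" and "89000372726" share the prefix "89000372" of length 8; no pair shares a longer one.
Longest shared-prefix length: 8

8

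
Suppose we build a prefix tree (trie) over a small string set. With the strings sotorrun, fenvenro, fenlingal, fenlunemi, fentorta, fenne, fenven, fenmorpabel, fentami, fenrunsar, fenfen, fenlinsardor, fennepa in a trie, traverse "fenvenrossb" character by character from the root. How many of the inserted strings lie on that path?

2

Traverse "fenvenrossb" character by character; count nodes along the way that are marked as word ends.
Prefixes of the query that are stored words: "fenven", "fenvenro"
Count: 2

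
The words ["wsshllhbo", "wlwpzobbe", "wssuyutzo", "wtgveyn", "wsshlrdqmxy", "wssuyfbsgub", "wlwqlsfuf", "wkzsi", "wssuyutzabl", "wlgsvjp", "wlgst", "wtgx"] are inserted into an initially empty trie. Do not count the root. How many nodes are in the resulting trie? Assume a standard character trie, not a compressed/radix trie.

61

Trace insertions, counting only characters that open a new branch:
  "wsshllhbo" → 9 new (w, s, s, h, l, l, h, b, o)
  "wlwpzobbe" → prefix "w" already present; 8 new (l, w, p, z, o, b, b, e)
  "wssuyutzo" → prefix "wss" already present; 6 new (u, y, u, t, z, o)
  "wtgveyn" → prefix "w" already present; 6 new (t, g, v, e, y, n)
  "wsshlrdqmxy" → prefix "wsshl" already present; 6 new (r, d, q, m, x, y)
  "wssuyfbsgub" → prefix "wssuy" already present; 6 new (f, b, s, g, u, b)
  "wlwqlsfuf" → prefix "wlw" already present; 6 new (q, l, s, f, u, f)
  "wkzsi" → prefix "w" already present; 4 new (k, z, s, i)
  "wssuyutzabl" → prefix "wssuyutz" already present; 3 new (a, b, l)
  "wlgsvjp" → prefix "wl" already present; 5 new (g, s, v, j, p)
  "wlgst" → prefix "wlgs" already present; 1 new (t)
  "wtgx" → prefix "wtg" already present; 1 new (x)
Total nodes = 9 + 8 + 6 + 6 + 6 + 6 + 6 + 4 + 3 + 5 + 1 + 1 = 61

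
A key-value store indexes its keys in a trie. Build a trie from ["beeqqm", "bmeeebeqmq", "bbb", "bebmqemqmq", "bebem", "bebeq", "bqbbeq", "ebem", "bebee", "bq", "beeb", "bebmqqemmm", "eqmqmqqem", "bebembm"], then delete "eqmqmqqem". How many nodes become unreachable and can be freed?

8

A node on "eqmqmqqem"'s path can go only if nothing else ends at it or branches off below it.
The suffix "qmqmqqem" (8 nodes) is used only by "eqmqmqqem"; the node for "e" still has the child "b", so pruning stops there.
Nodes removed: 8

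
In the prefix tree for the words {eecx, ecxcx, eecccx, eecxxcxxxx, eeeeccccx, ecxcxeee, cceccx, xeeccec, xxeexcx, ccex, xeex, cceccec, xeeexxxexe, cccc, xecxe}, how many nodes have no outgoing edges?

A leaf is a node with no children — equivalently, the end of a word that is not a proper prefix of any other stored word.
Those words: "cccc", "cceccec", "cceccx", "ccex", "ecxcxeee", "eecccx", "eecxxcxxxx", "eeeeccccx", "xecxe", "xeeccec", "xeeexxxexe", "xeex", "xxeexcx"
Leaf count: 13

13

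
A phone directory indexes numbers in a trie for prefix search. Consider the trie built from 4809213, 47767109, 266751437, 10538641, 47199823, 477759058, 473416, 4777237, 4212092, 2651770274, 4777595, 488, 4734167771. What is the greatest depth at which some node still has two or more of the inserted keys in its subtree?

6

Look for the deepest trie node that still has at least two words in its subtree.
e.g. "473416" and "4734167771" share the prefix "473416" of length 6; no pair shares a longer one.
Longest shared-prefix length: 6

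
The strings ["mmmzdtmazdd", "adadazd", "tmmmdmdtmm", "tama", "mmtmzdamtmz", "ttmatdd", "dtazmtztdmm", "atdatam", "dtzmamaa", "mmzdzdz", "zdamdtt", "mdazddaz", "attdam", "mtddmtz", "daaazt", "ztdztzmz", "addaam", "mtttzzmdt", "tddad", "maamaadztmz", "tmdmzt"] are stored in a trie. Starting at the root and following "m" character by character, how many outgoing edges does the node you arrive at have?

4

Walk "m" from the root, arriving at one node.
Distinct next characters after "m": a, d, m, t.
That node has 4 child edges.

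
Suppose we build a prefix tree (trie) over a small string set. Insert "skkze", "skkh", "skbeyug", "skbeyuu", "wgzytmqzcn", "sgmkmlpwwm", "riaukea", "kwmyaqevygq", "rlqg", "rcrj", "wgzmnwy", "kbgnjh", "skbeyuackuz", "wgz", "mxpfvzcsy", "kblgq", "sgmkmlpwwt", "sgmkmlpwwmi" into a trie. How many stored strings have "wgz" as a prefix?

3

Filter for entries beginning with "wgz":
Words under "wgz": wgz, wgzmnwy, wgzytmqzcn
Count: 3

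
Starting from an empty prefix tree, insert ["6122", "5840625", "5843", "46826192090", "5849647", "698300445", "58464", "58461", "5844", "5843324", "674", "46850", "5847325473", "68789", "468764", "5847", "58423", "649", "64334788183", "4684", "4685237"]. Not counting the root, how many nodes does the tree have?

77

Trace insertions, counting only characters that open a new branch:
  "6122" → 4 new (6, 1, 2, 2)
  "5840625" → 7 new (5, 8, 4, 0, 6, 2, 5)
  "5843" → prefix "584" already present; 1 new (3)
  "46826192090" → 11 new (4, 6, 8, 2, 6, 1, 9, 2, 0, 9, 0)
  "5849647" → prefix "584" already present; 4 new (9, 6, 4, 7)
  "698300445" → prefix "6" already present; 8 new (9, 8, 3, 0, 0, 4, 4, 5)
  "58464" → prefix "584" already present; 2 new (6, 4)
  "58461" → prefix "5846" already present; 1 new (1)
  "5844" → prefix "584" already present; 1 new (4)
  "5843324" → prefix "5843" already present; 3 new (3, 2, 4)
  "674" → prefix "6" already present; 2 new (7, 4)
  "46850" → prefix "468" already present; 2 new (5, 0)
  "5847325473" → prefix "584" already present; 7 new (7, 3, 2, 5, 4, 7, 3)
  "68789" → prefix "6" already present; 4 new (8, 7, 8, 9)
  "468764" → prefix "468" already present; 3 new (7, 6, 4)
  "5847" → prefix "5847" already present; 0 new (none)
  "58423" → prefix "584" already present; 2 new (2, 3)
  "649" → prefix "6" already present; 2 new (4, 9)
  "64334788183" → prefix "64" already present; 9 new (3, 3, 4, 7, 8, 8, 1, 8, 3)
  "4684" → prefix "468" already present; 1 new (4)
  "4685237" → prefix "4685" already present; 3 new (2, 3, 7)
Total nodes = 4 + 7 + 1 + 11 + 4 + 8 + 2 + 1 + 1 + 3 + 2 + 2 + 7 + 4 + 3 + 0 + 2 + 2 + 9 + 1 + 3 = 77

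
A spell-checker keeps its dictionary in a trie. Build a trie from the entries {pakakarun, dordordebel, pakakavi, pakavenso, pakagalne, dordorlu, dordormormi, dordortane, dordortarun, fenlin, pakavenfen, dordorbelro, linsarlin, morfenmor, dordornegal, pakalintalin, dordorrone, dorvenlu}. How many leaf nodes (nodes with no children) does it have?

18

Leaves are exactly the stored words that no other stored word extends.
Those words: "dordorbelro", "dordordebel", "dordorlu", "dordormormi", "dordornegal", "dordorrone", "dordortane", "dordortarun", "dorvenlu", "fenlin", "linsarlin", "morfenmor", "pakagalne", "pakakarun", "pakakavi", "pakalintalin", "pakavenfen", "pakavenso"
Leaf count: 18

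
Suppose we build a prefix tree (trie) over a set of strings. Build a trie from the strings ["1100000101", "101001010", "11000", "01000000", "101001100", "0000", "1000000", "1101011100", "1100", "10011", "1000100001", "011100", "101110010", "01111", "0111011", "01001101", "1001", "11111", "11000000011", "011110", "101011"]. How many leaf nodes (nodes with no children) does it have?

17

A leaf is a node with no children — equivalently, the end of a word that is not a proper prefix of any other stored word.
Those words: "0000", "01000000", "01001101", "011100", "0111011", "011110", "1000000", "1000100001", "10011", "101001010", "101001100", "101011", "101110010", "11000000011", "1100000101", "1101011100", "11111"
Leaf count: 17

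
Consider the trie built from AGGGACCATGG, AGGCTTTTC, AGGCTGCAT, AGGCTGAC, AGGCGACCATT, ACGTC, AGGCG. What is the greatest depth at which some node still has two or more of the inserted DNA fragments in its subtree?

The deepest shared node is where two words last agree before diverging.
"AGGCTGAC" and "AGGCTGCAT" agree on "AGGCTG" (6 characters) before diverging; nothing deeper is shared.
Longest shared-prefix length: 6

6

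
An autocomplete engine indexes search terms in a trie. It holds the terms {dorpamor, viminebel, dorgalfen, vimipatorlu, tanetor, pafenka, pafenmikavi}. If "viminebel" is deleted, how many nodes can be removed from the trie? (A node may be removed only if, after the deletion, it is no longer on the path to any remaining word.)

5

Walk "viminebel" from the leaf back toward the root, removing each node that no remaining word uses.
The suffix "nebel" (5 nodes) is used only by "viminebel"; the node for "vimi" still has the child "p", so pruning stops there.
Nodes removed: 5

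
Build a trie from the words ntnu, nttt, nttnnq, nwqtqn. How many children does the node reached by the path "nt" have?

The children of the "nt" node are the distinct next characters among strings starting with "nt".
Characters that immediately follow "nt" among the stored strings: {n, t}.
That node has 2 child edges.

2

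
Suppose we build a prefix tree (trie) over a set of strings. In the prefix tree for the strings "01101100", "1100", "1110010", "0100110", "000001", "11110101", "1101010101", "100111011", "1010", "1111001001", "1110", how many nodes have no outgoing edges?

Leaves are exactly the stored words that no other stored word extends.
Those words: "000001", "0100110", "01101100", "100111011", "1010", "1100", "1101010101", "1110010", "1111001001", "11110101"
Leaf count: 10

10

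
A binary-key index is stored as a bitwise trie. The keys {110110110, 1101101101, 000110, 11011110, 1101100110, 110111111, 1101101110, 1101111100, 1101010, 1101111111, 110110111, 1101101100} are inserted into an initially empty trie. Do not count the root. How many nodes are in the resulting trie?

Insert word by word; a character creates a node only if that edge doesn't already exist:
  "110110110" → 9 new (1, 1, 0, 1, 1, 0, 1, 1, 0)
  "1101101101" → prefix "110110110" already present; 1 new (1)
  "000110" → 6 new (0, 0, 0, 1, 1, 0)
  "11011110" → prefix "11011" already present; 3 new (1, 1, 0)
  "1101100110" → prefix "110110" already present; 4 new (0, 1, 1, 0)
  "110111111" → prefix "1101111" already present; 2 new (1, 1)
  "1101101110" → prefix "11011011" already present; 2 new (1, 0)
  "1101111100" → prefix "11011111" already present; 2 new (0, 0)
  "1101010" → prefix "1101" already present; 3 new (0, 1, 0)
  "1101111111" → prefix "110111111" already present; 1 new (1)
  "110110111" → prefix "110110111" already present; 0 new (none)
  "1101101100" → prefix "110110110" already present; 1 new (0)
Total nodes = 9 + 1 + 6 + 3 + 4 + 2 + 2 + 2 + 3 + 1 + 0 + 1 = 34

34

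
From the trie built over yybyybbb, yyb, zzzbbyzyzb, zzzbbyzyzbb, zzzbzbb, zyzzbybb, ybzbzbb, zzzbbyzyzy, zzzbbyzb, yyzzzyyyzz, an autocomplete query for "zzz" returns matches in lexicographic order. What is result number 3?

zzzbbyzyzbb

Filter for "zzz…" and sort: "zzzbbyzb", "zzzbbyzyzb", "zzzbbyzyzbb", "zzzbbyzyzy", "zzzbzbb"
The 3rd is zzzbbyzyzbb.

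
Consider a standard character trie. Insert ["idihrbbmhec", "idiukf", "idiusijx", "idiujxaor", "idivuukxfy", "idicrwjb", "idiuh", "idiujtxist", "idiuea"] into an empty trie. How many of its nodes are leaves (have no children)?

A leaf is a node with no children — equivalently, the end of a word that is not a proper prefix of any other stored word.
Those words: "idicrwjb", "idihrbbmhec", "idiuea", "idiuh", "idiujtxist", "idiujxaor", "idiukf", "idiusijx", "idivuukxfy"
Leaf count: 9

9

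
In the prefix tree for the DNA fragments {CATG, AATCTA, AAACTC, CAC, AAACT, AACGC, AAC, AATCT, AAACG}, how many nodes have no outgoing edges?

A leaf is a node with no children — equivalently, the end of a word that is not a proper prefix of any other stored word.
Those words: "AAACG", "AAACTC", "AACGC", "AATCTA", "CAC", "CATG"
Leaf count: 6

6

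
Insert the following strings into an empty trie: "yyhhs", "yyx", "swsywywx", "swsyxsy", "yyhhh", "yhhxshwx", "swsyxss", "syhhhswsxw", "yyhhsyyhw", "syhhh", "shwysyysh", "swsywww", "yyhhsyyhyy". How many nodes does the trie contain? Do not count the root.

Trace insertions, counting only characters that open a new branch:
  "yyhhs" → 5 new (y, y, h, h, s)
  "yyx" → prefix "yy" already present; 1 new (x)
  "swsywywx" → 8 new (s, w, s, y, w, y, w, x)
  "swsyxsy" → prefix "swsy" already present; 3 new (x, s, y)
  "yyhhh" → prefix "yyhh" already present; 1 new (h)
  "yhhxshwx" → prefix "y" already present; 7 new (h, h, x, s, h, w, x)
  "swsyxss" → prefix "swsyxs" already present; 1 new (s)
  "syhhhswsxw" → prefix "s" already present; 9 new (y, h, h, h, s, w, s, x, w)
  "yyhhsyyhw" → prefix "yyhhs" already present; 4 new (y, y, h, w)
  "syhhh" → prefix "syhhh" already present; 0 new (none)
  "shwysyysh" → prefix "s" already present; 8 new (h, w, y, s, y, y, s, h)
  "swsywww" → prefix "swsyw" already present; 2 new (w, w)
  "yyhhsyyhyy" → prefix "yyhhsyyh" already present; 2 new (y, y)
Total nodes = 5 + 1 + 8 + 3 + 1 + 7 + 1 + 9 + 4 + 0 + 8 + 2 + 2 = 51

51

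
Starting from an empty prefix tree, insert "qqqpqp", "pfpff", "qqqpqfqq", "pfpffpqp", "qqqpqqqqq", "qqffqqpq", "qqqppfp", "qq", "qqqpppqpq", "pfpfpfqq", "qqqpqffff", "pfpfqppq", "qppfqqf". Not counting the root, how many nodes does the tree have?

For each word, the new-node count is its length minus the longest prefix already in the trie:
  "qqqpqp" → 6 new (q, q, q, p, q, p)
  "pfpff" → 5 new (p, f, p, f, f)
  "qqqpqfqq" → prefix "qqqpq" already present; 3 new (f, q, q)
  "pfpffpqp" → prefix "pfpff" already present; 3 new (p, q, p)
  "qqqpqqqqq" → prefix "qqqpq" already present; 4 new (q, q, q, q)
  "qqffqqpq" → prefix "qq" already present; 6 new (f, f, q, q, p, q)
  "qqqppfp" → prefix "qqqp" already present; 3 new (p, f, p)
  "qq" → prefix "qq" already present; 0 new (none)
  "qqqpppqpq" → prefix "qqqpp" already present; 4 new (p, q, p, q)
  "pfpfpfqq" → prefix "pfpf" already present; 4 new (p, f, q, q)
  "qqqpqffff" → prefix "qqqpqf" already present; 3 new (f, f, f)
  "pfpfqppq" → prefix "pfpf" already present; 4 new (q, p, p, q)
  "qppfqqf" → prefix "q" already present; 6 new (p, p, f, q, q, f)
Total nodes = 6 + 5 + 3 + 3 + 4 + 6 + 3 + 0 + 4 + 4 + 3 + 4 + 6 = 51

51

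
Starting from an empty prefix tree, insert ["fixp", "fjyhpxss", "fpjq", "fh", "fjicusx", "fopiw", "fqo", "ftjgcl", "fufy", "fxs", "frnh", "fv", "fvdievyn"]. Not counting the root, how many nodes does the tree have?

For each word, the new-node count is its length minus the longest prefix already in the trie:
  "fixp" → 4 new (f, i, x, p)
  "fjyhpxss" → prefix "f" already present; 7 new (j, y, h, p, x, s, s)
  "fpjq" → prefix "f" already present; 3 new (p, j, q)
  "fh" → prefix "f" already present; 1 new (h)
  "fjicusx" → prefix "fj" already present; 5 new (i, c, u, s, x)
  "fopiw" → prefix "f" already present; 4 new (o, p, i, w)
  "fqo" → prefix "f" already present; 2 new (q, o)
  "ftjgcl" → prefix "f" already present; 5 new (t, j, g, c, l)
  "fufy" → prefix "f" already present; 3 new (u, f, y)
  "fxs" → prefix "f" already present; 2 new (x, s)
  "frnh" → prefix "f" already present; 3 new (r, n, h)
  "fv" → prefix "f" already present; 1 new (v)
  "fvdievyn" → prefix "fv" already present; 6 new (d, i, e, v, y, n)
Total nodes = 4 + 7 + 3 + 1 + 5 + 4 + 2 + 5 + 3 + 2 + 3 + 1 + 6 = 46

46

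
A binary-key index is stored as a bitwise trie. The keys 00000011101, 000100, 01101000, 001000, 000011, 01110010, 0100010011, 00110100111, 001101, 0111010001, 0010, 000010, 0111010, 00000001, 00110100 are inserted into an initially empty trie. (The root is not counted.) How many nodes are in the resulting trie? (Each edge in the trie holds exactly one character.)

Trace insertions, counting only characters that open a new branch:
  "00000011101" → 11 new (0, 0, 0, 0, 0, 0, 1, 1, 1, 0, 1)
  "000100" → prefix "000" already present; 3 new (1, 0, 0)
  "01101000" → prefix "0" already present; 7 new (1, 1, 0, 1, 0, 0, 0)
  "001000" → prefix "00" already present; 4 new (1, 0, 0, 0)
  "000011" → prefix "0000" already present; 2 new (1, 1)
  "01110010" → prefix "011" already present; 5 new (1, 0, 0, 1, 0)
  "0100010011" → prefix "01" already present; 8 new (0, 0, 0, 1, 0, 0, 1, 1)
  "00110100111" → prefix "001" already present; 8 new (1, 0, 1, 0, 0, 1, 1, 1)
  "001101" → prefix "001101" already present; 0 new (none)
  "0111010001" → prefix "01110" already present; 5 new (1, 0, 0, 0, 1)
  "0010" → prefix "0010" already present; 0 new (none)
  "000010" → prefix "00001" already present; 1 new (0)
  "0111010" → prefix "0111010" already present; 0 new (none)
  "00000001" → prefix "000000" already present; 2 new (0, 1)
  "00110100" → prefix "00110100" already present; 0 new (none)
Total nodes = 11 + 3 + 7 + 4 + 2 + 5 + 8 + 8 + 0 + 5 + 0 + 1 + 0 + 2 + 0 = 56

56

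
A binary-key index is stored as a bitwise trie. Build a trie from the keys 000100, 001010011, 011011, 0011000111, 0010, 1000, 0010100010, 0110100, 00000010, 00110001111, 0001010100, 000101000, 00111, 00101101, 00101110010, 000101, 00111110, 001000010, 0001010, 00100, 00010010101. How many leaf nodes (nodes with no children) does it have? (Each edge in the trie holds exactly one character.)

14

Leaves are exactly the stored words that no other stored word extends.
Those words: "00000010", "00010010101", "000101000", "0001010100", "001000010", "0010100010", "001010011", "00101101", "00101110010", "00110001111", "00111110", "0110100", "011011", "1000"
Leaf count: 14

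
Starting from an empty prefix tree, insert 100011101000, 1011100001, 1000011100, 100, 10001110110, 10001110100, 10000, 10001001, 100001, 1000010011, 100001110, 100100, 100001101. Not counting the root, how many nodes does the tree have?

Insert word by word; a character creates a node only if that edge doesn't already exist:
  "100011101000" → 12 new (1, 0, 0, 0, 1, 1, 1, 0, 1, 0, 0, 0)
  "1011100001" → prefix "10" already present; 8 new (1, 1, 1, 0, 0, 0, 0, 1)
  "1000011100" → prefix "1000" already present; 6 new (0, 1, 1, 1, 0, 0)
  "100" → prefix "100" already present; 0 new (none)
  "10001110110" → prefix "100011101" already present; 2 new (1, 0)
  "10001110100" → prefix "10001110100" already present; 0 new (none)
  "10000" → prefix "10000" already present; 0 new (none)
  "10001001" → prefix "10001" already present; 3 new (0, 0, 1)
  "100001" → prefix "100001" already present; 0 new (none)
  "1000010011" → prefix "100001" already present; 4 new (0, 0, 1, 1)
  "100001110" → prefix "100001110" already present; 0 new (none)
  "100100" → prefix "100" already present; 3 new (1, 0, 0)
  "100001101" → prefix "1000011" already present; 2 new (0, 1)
Total nodes = 12 + 8 + 6 + 0 + 2 + 0 + 0 + 3 + 0 + 4 + 0 + 3 + 2 = 40

40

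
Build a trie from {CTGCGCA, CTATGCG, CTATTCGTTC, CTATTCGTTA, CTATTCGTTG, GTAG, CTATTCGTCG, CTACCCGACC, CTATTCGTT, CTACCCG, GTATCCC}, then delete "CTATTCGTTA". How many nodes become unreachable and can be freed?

1

Walk "CTATTCGTTA" from the leaf back toward the root, removing each node that no remaining word uses.
The suffix "A" (1 node) is used only by "CTATTCGTTA"; the node for "CTATTCGTT" still has the child "C", so pruning stops there.
Nodes removed: 1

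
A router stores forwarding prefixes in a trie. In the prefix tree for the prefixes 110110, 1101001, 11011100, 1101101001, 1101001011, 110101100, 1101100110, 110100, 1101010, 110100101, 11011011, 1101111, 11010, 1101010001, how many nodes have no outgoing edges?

8

Leaves are exactly the stored words that no other stored word extends.
Those words: "1101001011", "1101010001", "110101100", "1101100110", "1101101001", "11011011", "11011100", "1101111"
Leaf count: 8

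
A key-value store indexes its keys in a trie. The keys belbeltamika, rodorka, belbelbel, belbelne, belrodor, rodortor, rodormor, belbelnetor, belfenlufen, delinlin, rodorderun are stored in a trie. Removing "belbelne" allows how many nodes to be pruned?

0

Walk "belbelne" from the leaf back toward the root, removing each node that no remaining word uses.
Every node on "belbelne" is still needed (e.g. by "belbelnetor"), so nothing is freed.
Nodes removed: 0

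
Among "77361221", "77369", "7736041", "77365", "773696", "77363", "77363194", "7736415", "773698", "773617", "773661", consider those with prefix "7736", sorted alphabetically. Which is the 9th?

77369

Filter for "7736…" and sort: "7736041", "77361221", "773617", "77363", "77363194", "7736415", "77365", "773661", "77369", "773696", "773698"
The 9th is 77369.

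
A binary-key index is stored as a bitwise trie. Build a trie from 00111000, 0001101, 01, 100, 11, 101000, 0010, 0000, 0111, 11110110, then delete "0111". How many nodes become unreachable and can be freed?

2

Walk "0111" from the leaf back toward the root, removing each node that no remaining word uses.
The suffix "11" (2 nodes) is used only by "0111"; "01" is itself a stored word, so pruning stops there.
Nodes removed: 2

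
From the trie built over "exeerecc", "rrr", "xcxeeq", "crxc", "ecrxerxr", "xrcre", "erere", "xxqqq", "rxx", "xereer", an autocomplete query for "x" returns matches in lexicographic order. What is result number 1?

xcxeeq

DFS of the "x" subtree visits, in order: "xcxeeq", "xereer", "xrcre", "xxqqq"
Position 1: xcxeeq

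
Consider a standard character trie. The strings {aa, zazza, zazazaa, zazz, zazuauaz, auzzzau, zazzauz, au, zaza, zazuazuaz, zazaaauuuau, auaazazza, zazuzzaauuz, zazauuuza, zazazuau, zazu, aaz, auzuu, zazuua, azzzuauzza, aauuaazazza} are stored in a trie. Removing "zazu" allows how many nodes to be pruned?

0

Walk "zazu" from the leaf back toward the root, removing each node that no remaining word uses.
Every node on "zazu" is still needed (e.g. by "zazuauaz"), so nothing is freed.
Nodes removed: 0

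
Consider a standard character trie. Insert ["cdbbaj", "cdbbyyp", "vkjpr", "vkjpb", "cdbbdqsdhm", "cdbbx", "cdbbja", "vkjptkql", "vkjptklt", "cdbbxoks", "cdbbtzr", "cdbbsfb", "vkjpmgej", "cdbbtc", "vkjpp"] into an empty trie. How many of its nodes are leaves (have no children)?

14

A leaf is a node with no children — equivalently, the end of a word that is not a proper prefix of any other stored word.
Those words: "cdbbaj", "cdbbdqsdhm", "cdbbja", "cdbbsfb", "cdbbtc", "cdbbtzr", "cdbbxoks", "cdbbyyp", "vkjpb", "vkjpmgej", "vkjpp", "vkjpr", "vkjptklt", "vkjptkql"
Leaf count: 14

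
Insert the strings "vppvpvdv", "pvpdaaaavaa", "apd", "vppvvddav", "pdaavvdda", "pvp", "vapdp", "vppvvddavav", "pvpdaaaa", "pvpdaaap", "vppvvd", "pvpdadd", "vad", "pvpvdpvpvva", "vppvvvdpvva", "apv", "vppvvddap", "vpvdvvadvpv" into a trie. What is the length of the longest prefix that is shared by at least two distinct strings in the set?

Look for the deepest trie node that still has at least two words in its subtree.
e.g. "vppvvddav" and "vppvvddavav" share the prefix "vppvvddav" of length 9; no pair shares a longer one.
Longest shared-prefix length: 9

9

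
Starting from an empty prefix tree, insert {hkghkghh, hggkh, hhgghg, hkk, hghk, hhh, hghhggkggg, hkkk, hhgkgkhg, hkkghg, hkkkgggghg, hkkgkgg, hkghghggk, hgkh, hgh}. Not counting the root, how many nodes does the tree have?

Insert word by word; a character creates a node only if that edge doesn't already exist:
  "hkghkghh" → 8 new (h, k, g, h, k, g, h, h)
  "hggkh" → prefix "h" already present; 4 new (g, g, k, h)
  "hhgghg" → prefix "h" already present; 5 new (h, g, g, h, g)
  "hkk" → prefix "hk" already present; 1 new (k)
  "hghk" → prefix "hg" already present; 2 new (h, k)
  "hhh" → prefix "hh" already present; 1 new (h)
  "hghhggkggg" → prefix "hgh" already present; 7 new (h, g, g, k, g, g, g)
  "hkkk" → prefix "hkk" already present; 1 new (k)
  "hhgkgkhg" → prefix "hhg" already present; 5 new (k, g, k, h, g)
  "hkkghg" → prefix "hkk" already present; 3 new (g, h, g)
  "hkkkgggghg" → prefix "hkkk" already present; 6 new (g, g, g, g, h, g)
  "hkkgkgg" → prefix "hkkg" already present; 3 new (k, g, g)
  "hkghghggk" → prefix "hkgh" already present; 5 new (g, h, g, g, k)
  "hgkh" → prefix "hg" already present; 2 new (k, h)
  "hgh" → prefix "hgh" already present; 0 new (none)
Total nodes = 8 + 4 + 5 + 1 + 2 + 1 + 7 + 1 + 5 + 3 + 6 + 3 + 5 + 2 + 0 = 53

53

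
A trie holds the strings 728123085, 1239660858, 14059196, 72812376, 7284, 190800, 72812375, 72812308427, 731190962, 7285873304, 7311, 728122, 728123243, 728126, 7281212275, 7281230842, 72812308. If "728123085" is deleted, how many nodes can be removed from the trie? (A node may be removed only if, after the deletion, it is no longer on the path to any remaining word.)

1

After clearing the end-marker at "728123085", prune upward until reaching a node still needed by another word.
The suffix "5" (1 node) is used only by "728123085"; the node for "72812308" still has the child "4", so pruning stops there.
Nodes removed: 1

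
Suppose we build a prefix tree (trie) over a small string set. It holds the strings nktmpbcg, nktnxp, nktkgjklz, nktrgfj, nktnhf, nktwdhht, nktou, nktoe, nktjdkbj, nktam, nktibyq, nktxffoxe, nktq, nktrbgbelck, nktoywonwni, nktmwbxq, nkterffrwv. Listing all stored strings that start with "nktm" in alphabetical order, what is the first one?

nktmpbcg

Words with prefix "nktm", in lexicographic order: "nktmpbcg", "nktmwbxq"
Position 1: nktmpbcg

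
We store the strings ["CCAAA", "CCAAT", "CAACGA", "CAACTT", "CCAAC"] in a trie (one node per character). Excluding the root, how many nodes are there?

Count nodes per top-level branch (shared prefixes stored once):
  'C'-branch (CAACGA, CAACTT, CCAAA, CCAAC, CCAAT): 14 nodes
Sum: 14

14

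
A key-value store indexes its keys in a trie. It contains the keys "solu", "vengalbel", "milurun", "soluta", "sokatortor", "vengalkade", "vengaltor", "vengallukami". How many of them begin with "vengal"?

Walk to "vengal"; the words in its subtree are exactly those with that prefix.
Words under "vengal": vengalbel, vengalkade, vengallukami, vengaltor
Count: 4

4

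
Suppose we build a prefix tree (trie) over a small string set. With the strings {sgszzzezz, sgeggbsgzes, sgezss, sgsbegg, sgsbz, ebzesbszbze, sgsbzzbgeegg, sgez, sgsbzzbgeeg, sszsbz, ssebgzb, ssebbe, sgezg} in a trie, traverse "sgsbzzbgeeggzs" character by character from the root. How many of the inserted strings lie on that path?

3

Check each prefix of "sgsbzzbgeeggzs" against the stored set — each match is an end-marker on the path.
Prefixes of the query that are stored words: "sgsbz", "sgsbzzbgeeg", "sgsbzzbgeegg"
Count: 3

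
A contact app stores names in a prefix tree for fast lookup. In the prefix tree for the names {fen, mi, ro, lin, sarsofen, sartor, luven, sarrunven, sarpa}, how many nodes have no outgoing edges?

9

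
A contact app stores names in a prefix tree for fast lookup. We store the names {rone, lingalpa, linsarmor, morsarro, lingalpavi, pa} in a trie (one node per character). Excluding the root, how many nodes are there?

30

Count nodes per top-level branch (shared prefixes stored once):
  'l'-branch (lingalpa, lingalpavi, linsarmor): 16 nodes
  'm'-branch (morsarro): 8 nodes
  'p'-branch (pa): 2 nodes
  'r'-branch (rone): 4 nodes
Sum: 30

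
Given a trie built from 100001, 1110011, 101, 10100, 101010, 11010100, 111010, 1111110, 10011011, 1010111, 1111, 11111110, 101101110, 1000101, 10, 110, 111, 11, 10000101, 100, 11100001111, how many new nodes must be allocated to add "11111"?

0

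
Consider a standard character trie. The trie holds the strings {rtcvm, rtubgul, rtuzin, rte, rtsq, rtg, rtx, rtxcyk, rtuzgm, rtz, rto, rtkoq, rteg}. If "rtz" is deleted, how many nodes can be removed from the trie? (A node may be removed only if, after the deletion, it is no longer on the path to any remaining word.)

1

Walk "rtz" from the leaf back toward the root, removing each node that no remaining word uses.
The suffix "z" (1 node) is used only by "rtz"; the node for "rt" still has the child "c", so pruning stops there.
Nodes removed: 1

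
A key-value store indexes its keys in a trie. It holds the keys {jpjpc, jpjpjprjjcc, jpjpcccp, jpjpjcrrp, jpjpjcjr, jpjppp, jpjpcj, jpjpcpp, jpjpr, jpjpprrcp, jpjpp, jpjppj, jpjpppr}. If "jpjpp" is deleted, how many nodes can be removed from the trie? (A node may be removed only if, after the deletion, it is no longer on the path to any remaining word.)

0

A node on "jpjpp"'s path can go only if nothing else ends at it or branches off below it.
Every node on "jpjpp" is still needed (e.g. by "jpjppp"), so nothing is freed.
Nodes removed: 0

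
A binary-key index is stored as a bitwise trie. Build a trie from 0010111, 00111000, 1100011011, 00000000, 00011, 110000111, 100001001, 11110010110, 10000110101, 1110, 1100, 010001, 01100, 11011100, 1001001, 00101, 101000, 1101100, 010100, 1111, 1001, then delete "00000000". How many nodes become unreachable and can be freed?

5

Walk "00000000" from the leaf back toward the root, removing each node that no remaining word uses.
The suffix "00000" (5 nodes) is used only by "00000000"; the node for "000" still has the child "1", so pruning stops there.
Nodes removed: 5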